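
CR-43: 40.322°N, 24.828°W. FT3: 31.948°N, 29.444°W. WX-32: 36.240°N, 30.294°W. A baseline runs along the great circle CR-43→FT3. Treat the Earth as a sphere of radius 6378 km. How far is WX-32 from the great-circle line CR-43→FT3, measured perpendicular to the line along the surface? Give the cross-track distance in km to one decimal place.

δ₁₃ = central angle CR-43→WX-32 = 0.103322 rad  (haversine)
θ₁₃ = bearing CR-43→WX-32 = 228.151°,  θ₁₂ = bearing CR-43→FT3 = 205.394°
dₓₜ = R·arcsin(sin δ₁₃ · sin(θ₁₃ − θ₁₂)) = 6378·arcsin(0.10314·sin(22.757°)) = 254.525 km
|dₓₜ| = 254.525 km

254.5 km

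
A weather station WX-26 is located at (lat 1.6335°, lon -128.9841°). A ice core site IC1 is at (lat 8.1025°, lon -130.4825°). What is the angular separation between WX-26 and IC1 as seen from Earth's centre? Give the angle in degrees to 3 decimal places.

6.639°

Δφ = 6.4690°,  Δλ = -1.4984°
a = sin²(Δφ/2) + cos φ₁ cos φ₂ sin²(Δλ/2) = 0.003353
c = 2·arcsin(√a) = 0.115870 rad = 6.6389°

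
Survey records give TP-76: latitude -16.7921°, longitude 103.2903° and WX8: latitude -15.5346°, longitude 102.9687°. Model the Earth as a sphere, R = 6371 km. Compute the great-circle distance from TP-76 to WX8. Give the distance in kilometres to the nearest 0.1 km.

Δφ = 1.2575°,  Δλ = -0.3216°
a = sin²(Δφ/2) + cos φ₁ cos φ₂ sin²(Δλ/2) = 0.000128
c = 2·arcsin(√a) = 0.022600 rad = 1.2949°
d = R·c = 6371 × 0.022600 = 144.0 km

144.0 km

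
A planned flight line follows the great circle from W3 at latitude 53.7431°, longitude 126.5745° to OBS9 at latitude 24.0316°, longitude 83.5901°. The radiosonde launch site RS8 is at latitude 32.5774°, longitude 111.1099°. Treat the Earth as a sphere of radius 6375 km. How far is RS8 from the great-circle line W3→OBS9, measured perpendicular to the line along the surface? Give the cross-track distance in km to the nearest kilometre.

δ₁₃ = central angle W3→RS8 = 0.416533 rad  (haversine)
θ₁₃ = bearing W3→RS8 = 213.735°,  θ₁₂ = bearing W3→OBS9 = 244.432°
dₓₜ = R·arcsin(sin δ₁₃ · sin(θ₁₃ − θ₁₂)) = 6375·arcsin(0.40459·sin(-30.697°)) = -1326.274 km
|dₓₜ| = 1326.274 km

1326 km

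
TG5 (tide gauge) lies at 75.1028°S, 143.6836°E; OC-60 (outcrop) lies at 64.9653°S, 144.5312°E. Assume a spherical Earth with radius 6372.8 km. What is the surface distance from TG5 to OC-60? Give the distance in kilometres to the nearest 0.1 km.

Δφ = 10.1375°,  Δλ = 0.8476°
a = sin²(Δφ/2) + cos φ₁ cos φ₂ sin²(Δλ/2) = 0.007812
c = 2·arcsin(√a) = 0.177000 rad = 10.1414°
d = R·c = 6372.8 × 0.177000 = 1128.0 km

1128.0 km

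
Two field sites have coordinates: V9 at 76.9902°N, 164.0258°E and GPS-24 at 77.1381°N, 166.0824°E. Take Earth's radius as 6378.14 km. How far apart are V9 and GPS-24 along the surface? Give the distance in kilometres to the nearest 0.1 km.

Δφ = 0.1479°,  Δλ = 2.0566°
a = sin²(Δφ/2) + cos φ₁ cos φ₂ sin²(Δλ/2) = 0.000018
c = 2·arcsin(√a) = 0.008439 rad = 0.4835°
d = R·c = 6378.14 × 0.008439 = 53.8 km

53.8 km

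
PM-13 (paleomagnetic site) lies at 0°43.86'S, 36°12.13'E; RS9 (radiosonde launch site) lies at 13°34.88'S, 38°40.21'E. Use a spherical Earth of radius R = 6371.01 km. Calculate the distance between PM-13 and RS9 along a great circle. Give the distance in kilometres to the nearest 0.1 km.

1454.5 km

PM-13: φ = -0.73100°, λ = +36.20217°
RS9: φ = -13.58133°, λ = +38.67017°
Δφ = -12.8503°,  Δλ = 2.4680°
a = sin²(Δφ/2) + cos φ₁ cos φ₂ sin²(Δλ/2) = 0.012974
c = 2·arcsin(√a) = 0.228299 rad = 13.0806°
d = R·c = 6371.01 × 0.228299 = 1454.5 km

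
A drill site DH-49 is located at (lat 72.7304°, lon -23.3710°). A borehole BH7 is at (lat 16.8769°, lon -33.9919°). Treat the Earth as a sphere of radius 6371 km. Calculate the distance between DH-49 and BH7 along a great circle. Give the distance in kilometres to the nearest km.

Δφ = -55.8535°,  Δλ = -10.6209°
a = sin²(Δφ/2) + cos φ₁ cos φ₂ sin²(Δλ/2) = 0.221778
c = 2·arcsin(√a) = 0.980696 rad = 56.1898°
d = R·c = 6371 × 0.980696 = 6248.0 km

6248 km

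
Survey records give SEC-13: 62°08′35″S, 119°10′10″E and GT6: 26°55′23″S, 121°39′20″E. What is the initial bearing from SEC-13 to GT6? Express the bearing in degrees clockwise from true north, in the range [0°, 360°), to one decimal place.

3.8°

SEC-13: φ = -62.14306°, λ = +119.16944°
GT6: φ = -26.92306°, λ = +121.65556°
Δλ = 2.4861°
y = sin Δλ · cos φ₂ = 0.038676
x = cos φ₁ sin φ₂ − sin φ₁ cos φ₂ cos Δλ = 0.575976
θ = atan2(y, x) = 3.8415° → 3.8415° (mod 360°)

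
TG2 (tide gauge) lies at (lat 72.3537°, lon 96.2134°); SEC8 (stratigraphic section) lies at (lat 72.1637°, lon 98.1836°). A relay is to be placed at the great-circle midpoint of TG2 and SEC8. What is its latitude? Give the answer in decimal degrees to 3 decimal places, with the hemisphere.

72.261°N

Bx = cos φ₂ cos Δλ = 0.306117,  By = cos φ₂ sin Δλ = 0.010530
φₘ = atan2(sin φ₁ + sin φ₂, √((cos φ₁ + Bx)² + By²)) = 72.26116°
λₘ = λ₁ + atan2(By, cos φ₁ + Bx) = 97.20361°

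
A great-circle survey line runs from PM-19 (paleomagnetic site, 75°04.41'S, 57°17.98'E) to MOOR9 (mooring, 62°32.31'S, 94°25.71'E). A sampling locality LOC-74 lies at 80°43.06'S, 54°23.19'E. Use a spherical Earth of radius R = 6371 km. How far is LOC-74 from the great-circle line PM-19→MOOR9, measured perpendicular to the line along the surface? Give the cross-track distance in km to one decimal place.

550.5 km

PM-19: φ = -75.07350°, λ = +57.29967°
MOOR9: φ = -62.53850°, λ = +94.42850°
LOC-74: φ = -80.71767°, λ = +54.38650°
δ₁₃ = central angle PM-19→LOC-74 = 0.099054 rad  (haversine)
θ₁₃ = bearing PM-19→LOC-74 = 184.755°,  θ₁₂ = bearing PM-19→MOOR9 = 65.525°
dₓₜ = R·arcsin(sin δ₁₃ · sin(θ₁₃ − θ₁₂)) = 6371·arcsin(0.09889·sin(119.230°)) = 550.501 km
|dₓₜ| = 550.501 km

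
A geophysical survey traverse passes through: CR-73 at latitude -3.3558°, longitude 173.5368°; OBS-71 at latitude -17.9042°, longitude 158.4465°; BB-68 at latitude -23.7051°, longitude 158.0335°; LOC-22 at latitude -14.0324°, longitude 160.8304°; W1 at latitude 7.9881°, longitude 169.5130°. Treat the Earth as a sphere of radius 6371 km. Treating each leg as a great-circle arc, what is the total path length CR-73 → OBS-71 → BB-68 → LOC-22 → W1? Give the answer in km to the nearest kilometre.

6697 km

CR-73→OBS-71: c = 0.362033 rad, d = 2306.51 km
OBS-71→BB-68: c = 0.101469 rad, d = 646.46 km
BB-68→LOC-22: c = 0.175006 rad, d = 1114.96 km
LOC-22→W1: c = 0.412705 rad, d = 2629.34 km
Total = 2306.51 + 646.46 + 1114.96 + 2629.34 = 6697.27 km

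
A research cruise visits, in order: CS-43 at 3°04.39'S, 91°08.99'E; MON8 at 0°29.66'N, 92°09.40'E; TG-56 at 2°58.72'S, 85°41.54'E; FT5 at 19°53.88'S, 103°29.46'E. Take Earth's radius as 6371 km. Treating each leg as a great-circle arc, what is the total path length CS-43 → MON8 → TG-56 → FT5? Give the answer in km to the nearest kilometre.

3924 km

CS-43: φ = -3.07317°, λ = +91.14983°
MON8: φ = +0.49433°, λ = +92.15667°
TG-56: φ = -2.97867°, λ = +85.69233°
FT5: φ = -19.89800°, λ = +103.49100°
CS-43→MON8: c = 0.064695 rad, d = 412.17 km
MON8→TG-56: c = 0.128037 rad, d = 815.73 km
TG-56→FT5: c = 0.423222 rad, d = 2696.35 km
Total = 412.17 + 815.73 + 2696.35 = 3924.25 km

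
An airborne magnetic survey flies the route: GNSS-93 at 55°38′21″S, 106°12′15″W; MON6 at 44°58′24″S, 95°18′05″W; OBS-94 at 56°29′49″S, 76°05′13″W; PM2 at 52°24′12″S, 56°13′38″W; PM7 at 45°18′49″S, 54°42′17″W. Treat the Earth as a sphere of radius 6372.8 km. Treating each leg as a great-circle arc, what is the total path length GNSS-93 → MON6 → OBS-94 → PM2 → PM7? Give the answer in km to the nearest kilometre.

GNSS-93: φ = -55.63917°, λ = -106.20417°
MON6: φ = -44.97333°, λ = -95.30139°
OBS-94: φ = -56.49694°, λ = -76.08694°
PM2: φ = -52.40333°, λ = -56.22722°
PM7: φ = -45.31361°, λ = -54.70472°
GNSS-93→MON6: c = 0.221740 rad, d = 1413.11 km
MON6→OBS-94: c = 0.290539 rad, d = 1851.55 km
OBS-94→PM2: c = 0.212908 rad, d = 1356.82 km
PM2→PM7: c = 0.124960 rad, d = 796.35 km
Total = 1413.11 + 1851.55 + 1356.82 + 796.35 = 5417.83 km

5418 km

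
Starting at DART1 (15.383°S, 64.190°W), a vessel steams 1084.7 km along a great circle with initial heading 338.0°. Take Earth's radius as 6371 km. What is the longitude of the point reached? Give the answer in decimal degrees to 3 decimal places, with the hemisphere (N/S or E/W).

δ = d/R = 1084.7/6371 = 0.170256 rad
φ₂ = arcsin(sin φ₁ cos δ + cos φ₁ sin δ cos θ)
   = arcsin(-0.26527·0.98554 + 0.96417·0.16943·0.92718) = -6.31335°
λ₂ = λ₁ + atan2(sin θ sin δ cos φ₁, cos δ − sin φ₁ sin φ₂) = -67.85132°

67.851°W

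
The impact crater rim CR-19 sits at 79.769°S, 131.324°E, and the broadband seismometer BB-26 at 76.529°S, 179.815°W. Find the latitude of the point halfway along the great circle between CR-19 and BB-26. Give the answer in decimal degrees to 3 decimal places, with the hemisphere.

Bx = cos φ₂ cos Δλ = 0.153257,  By = cos φ₂ sin Δλ = 0.175441
φₘ = atan2(sin φ₁ + sin φ₂, √((cos φ₁ + Bx)² + By²)) = -79.16411°
λₘ = λ₁ + atan2(By, cos φ₁ + Bx) = 159.25804°

79.164°S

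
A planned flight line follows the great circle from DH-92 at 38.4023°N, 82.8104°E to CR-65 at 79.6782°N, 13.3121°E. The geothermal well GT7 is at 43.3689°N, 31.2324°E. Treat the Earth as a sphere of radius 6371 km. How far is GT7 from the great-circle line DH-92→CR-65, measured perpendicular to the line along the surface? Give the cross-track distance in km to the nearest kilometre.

3318 km

δ₁₃ = central angle DH-92→GT7 = 0.675187 rad  (haversine)
θ₁₃ = bearing DH-92→GT7 = 294.330°,  θ₁₂ = bearing DH-92→CR-65 = 347.087°
dₓₜ = R·arcsin(sin δ₁₃ · sin(θ₁₃ − θ₁₂)) = 6371·arcsin(0.62504·sin(-52.757°)) = -3318.055 km
|dₓₜ| = 3318.055 km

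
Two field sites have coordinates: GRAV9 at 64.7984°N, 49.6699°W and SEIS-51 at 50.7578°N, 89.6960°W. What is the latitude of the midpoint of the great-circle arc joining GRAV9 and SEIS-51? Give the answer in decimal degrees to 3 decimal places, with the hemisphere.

59.302°N

Bx = cos φ₂ cos Δλ = 0.484414,  By = cos φ₂ sin Δλ = -0.406848
φₘ = atan2(sin φ₁ + sin φ₂, √((cos φ₁ + Bx)² + By²)) = 59.30213°
λₘ = λ₁ + atan2(By, cos φ₁ + Bx) = -73.75351°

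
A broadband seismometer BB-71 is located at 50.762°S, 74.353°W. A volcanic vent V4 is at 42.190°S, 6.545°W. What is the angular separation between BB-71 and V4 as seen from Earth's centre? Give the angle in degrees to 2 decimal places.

45.80°

Δφ = 8.5720°,  Δλ = 67.8080°
a = sin²(Δφ/2) + cos φ₁ cos φ₂ sin²(Δλ/2) = 0.151408
c = 2·arcsin(√a) = 0.799334 rad = 45.7984°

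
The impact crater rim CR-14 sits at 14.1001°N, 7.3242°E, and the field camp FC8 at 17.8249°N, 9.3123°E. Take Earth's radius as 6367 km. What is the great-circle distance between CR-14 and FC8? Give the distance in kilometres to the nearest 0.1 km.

Δφ = 3.7248°,  Δλ = 1.9881°
a = sin²(Δφ/2) + cos φ₁ cos φ₂ sin²(Δλ/2) = 0.001334
c = 2·arcsin(√a) = 0.073067 rad = 4.1864°
d = R·c = 6367 × 0.073067 = 465.2 km

465.2 km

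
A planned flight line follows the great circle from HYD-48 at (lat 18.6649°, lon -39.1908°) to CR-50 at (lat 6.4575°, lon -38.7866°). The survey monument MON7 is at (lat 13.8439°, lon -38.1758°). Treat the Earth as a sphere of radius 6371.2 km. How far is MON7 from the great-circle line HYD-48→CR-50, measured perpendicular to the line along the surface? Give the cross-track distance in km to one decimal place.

91.8 km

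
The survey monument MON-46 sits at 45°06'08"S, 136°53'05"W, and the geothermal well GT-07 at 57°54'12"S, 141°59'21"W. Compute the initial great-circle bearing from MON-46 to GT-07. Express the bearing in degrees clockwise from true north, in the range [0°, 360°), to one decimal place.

MON-46: φ = -45.10222°, λ = -136.88472°
GT-07: φ = -57.90333°, λ = -141.98917°
Δλ = -5.1044°
y = sin Δλ · cos φ₂ = -0.047275
x = cos φ₁ sin φ₂ − sin φ₁ cos φ₂ cos Δλ = -0.223060
θ = atan2(y, x) = -168.0339° → 191.9661° (mod 360°)

192.0°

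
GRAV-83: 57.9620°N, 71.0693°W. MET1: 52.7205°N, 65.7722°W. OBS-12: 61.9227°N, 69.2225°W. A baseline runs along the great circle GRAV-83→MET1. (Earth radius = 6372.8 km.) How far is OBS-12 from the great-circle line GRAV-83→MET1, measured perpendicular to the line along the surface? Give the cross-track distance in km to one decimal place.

δ₁₃ = central angle GRAV-83→OBS-12 = 0.070980 rad  (haversine)
θ₁₃ = bearing GRAV-83→OBS-12 = 12.350°,  θ₁₂ = bearing GRAV-83→MET1 = 147.906°
dₓₜ = R·arcsin(sin δ₁₃ · sin(θ₁₃ − θ₁₂)) = 6372.8·arcsin(0.07092·sin(-135.556°)) = -316.599 km
|dₓₜ| = 316.599 km

316.6 km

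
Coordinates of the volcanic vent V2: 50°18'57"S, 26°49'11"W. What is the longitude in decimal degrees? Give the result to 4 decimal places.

26.8197°W

26° + 49′/60 + 11″/3600 = 26 + 0.81667 + 0.00306 = 26.8197°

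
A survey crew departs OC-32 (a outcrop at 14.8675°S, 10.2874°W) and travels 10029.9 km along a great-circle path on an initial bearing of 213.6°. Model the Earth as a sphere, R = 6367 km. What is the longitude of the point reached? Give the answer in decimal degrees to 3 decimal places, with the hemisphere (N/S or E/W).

δ = d/R = 10029.9/6367 = 1.575294 rad
φ₂ = arcsin(sin φ₁ cos δ + cos φ₁ sin δ cos θ)
   = arcsin(-0.25658·-0.00450 + 0.96652·0.99999·-0.83292) = -53.50167°
λ₂ = λ₁ + atan2(sin θ sin δ cos φ₁, cos δ − sin φ₁ sin φ₂) = -121.79418°

121.794°W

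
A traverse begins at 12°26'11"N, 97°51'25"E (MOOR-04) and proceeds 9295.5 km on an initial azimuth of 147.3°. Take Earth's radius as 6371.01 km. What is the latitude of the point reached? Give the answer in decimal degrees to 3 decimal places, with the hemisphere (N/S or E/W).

52.431°S

MOOR-04: φ = +12.43639°, λ = +97.85694°
δ = d/R = 9295.5/6371.01 = 1.459031 rad
φ₂ = arcsin(sin φ₁ cos δ + cos φ₁ sin δ cos θ)
   = arcsin(0.21536·0.11153 + 0.97654·0.99376·-0.84151) = -52.43093°
λ₂ = λ₁ + atan2(sin θ sin δ cos φ₁, cos δ − sin φ₁ sin φ₂) = 159.56234°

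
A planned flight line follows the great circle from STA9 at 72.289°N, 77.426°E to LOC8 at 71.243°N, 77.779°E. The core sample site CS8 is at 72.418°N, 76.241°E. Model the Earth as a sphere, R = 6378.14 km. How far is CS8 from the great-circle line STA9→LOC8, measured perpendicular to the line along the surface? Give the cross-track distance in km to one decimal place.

38.0 km

δ₁₃ = central angle STA9→CS8 = 0.006662 rad  (haversine)
θ₁₃ = bearing STA9→CS8 = 290.318°,  θ₁₂ = bearing STA9→LOC8 = 173.804°
dₓₜ = R·arcsin(sin δ₁₃ · sin(θ₁₃ − θ₁₂)) = 6378.14·arcsin(0.00666·sin(116.513°)) = 38.020 km
|dₓₜ| = 38.020 km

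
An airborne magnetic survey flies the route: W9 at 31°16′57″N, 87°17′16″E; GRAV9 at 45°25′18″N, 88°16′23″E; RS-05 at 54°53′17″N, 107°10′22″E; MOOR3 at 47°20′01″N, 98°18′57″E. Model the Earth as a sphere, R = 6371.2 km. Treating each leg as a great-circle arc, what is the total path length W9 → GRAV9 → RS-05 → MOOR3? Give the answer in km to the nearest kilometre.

W9: φ = +31.28250°, λ = +87.28778°
GRAV9: φ = +45.42167°, λ = +88.27306°
RS-05: φ = +54.88806°, λ = +107.17278°
MOOR3: φ = +47.33361°, λ = +98.31583°
W9→GRAV9: c = 0.247138 rad, d = 1574.56 km
GRAV9→RS-05: c = 0.266809 rad, d = 1699.89 km
RS-05→MOOR3: c = 0.163447 rad, d = 1041.36 km
Total = 1574.56 + 1699.89 + 1041.36 = 4315.81 km

4316 km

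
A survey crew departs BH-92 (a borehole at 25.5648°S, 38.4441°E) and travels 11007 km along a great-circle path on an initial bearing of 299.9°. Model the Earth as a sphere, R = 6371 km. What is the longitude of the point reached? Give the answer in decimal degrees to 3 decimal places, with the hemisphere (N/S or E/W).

δ = d/R = 11007/6371 = 1.727672 rad
φ₂ = arcsin(sin φ₁ cos δ + cos φ₁ sin δ cos θ)
   = arcsin(-0.43153·-0.15623 + 0.90210·0.98772·0.49849) = 30.76928°
λ₂ = λ₁ + atan2(sin θ sin δ cos φ₁, cos δ − sin φ₁ sin φ₂) = -46.78032°

46.780°W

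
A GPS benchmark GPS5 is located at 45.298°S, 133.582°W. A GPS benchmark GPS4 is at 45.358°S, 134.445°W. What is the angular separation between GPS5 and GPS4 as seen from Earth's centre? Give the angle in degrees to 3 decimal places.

0.610°

Δφ = -0.0600°,  Δλ = -0.8630°
a = sin²(Δφ/2) + cos φ₁ cos φ₂ sin²(Δλ/2) = 0.000028
c = 2·arcsin(√a) = 0.010641 rad = 0.6097°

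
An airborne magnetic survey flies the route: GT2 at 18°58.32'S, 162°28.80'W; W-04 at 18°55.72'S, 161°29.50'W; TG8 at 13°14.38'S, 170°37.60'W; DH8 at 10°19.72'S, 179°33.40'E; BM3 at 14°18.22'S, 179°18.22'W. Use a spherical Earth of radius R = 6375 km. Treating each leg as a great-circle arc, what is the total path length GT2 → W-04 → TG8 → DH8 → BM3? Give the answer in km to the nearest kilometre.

GT2: φ = -18.97200°, λ = -162.48000°
W-04: φ = -18.92867°, λ = -161.49167°
TG8: φ = -13.23967°, λ = -170.62667°
DH8: φ = -10.32867°, λ = +179.55667°
BM3: φ = -14.30367°, λ = -179.30367°
GT2→W-04: c = 0.016332 rad, d = 104.12 km
W-04→TG8: c = 0.182482 rad, d = 1163.32 km
TG8→DH8: c = 0.175221 rad, d = 1117.03 km
DH8→BM3: c = 0.072046 rad, d = 459.29 km
Total = 104.12 + 1163.32 + 1117.03 + 459.29 = 2843.76 km

2844 km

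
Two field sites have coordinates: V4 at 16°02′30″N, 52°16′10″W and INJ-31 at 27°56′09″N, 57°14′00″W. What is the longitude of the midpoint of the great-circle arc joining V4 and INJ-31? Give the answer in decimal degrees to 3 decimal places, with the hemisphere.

54.647°W

V4: φ = +16.04167°, λ = -52.26944°
INJ-31: φ = +27.93583°, λ = -57.23333°
Bx = cos φ₂ cos Δλ = 0.880159,  By = cos φ₂ sin Δλ = -0.076445
φₘ = atan2(sin φ₁ + sin φ₂, √((cos φ₁ + Bx)² + By²)) = 22.00739°
λₘ = λ₁ + atan2(By, cos φ₁ + Bx) = -54.64692°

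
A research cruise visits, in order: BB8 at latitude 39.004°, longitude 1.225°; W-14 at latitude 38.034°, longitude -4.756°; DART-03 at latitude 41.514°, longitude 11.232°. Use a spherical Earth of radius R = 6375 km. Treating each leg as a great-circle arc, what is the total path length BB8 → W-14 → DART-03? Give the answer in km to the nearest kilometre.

BB8→W-14: c = 0.083393 rad, d = 531.63 km
W-14→DART-03: c = 0.222527 rad, d = 1418.61 km
Total = 531.63 + 1418.61 = 1950.24 km

1950 km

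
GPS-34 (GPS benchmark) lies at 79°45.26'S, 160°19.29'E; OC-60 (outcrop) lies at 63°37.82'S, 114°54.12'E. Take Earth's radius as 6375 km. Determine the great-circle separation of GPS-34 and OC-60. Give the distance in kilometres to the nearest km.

2273 km

GPS-34: φ = -79.75433°, λ = +160.32150°
OC-60: φ = -63.63033°, λ = +114.90200°
Δφ = 16.1240°,  Δλ = -45.4195°
a = sin²(Δφ/2) + cos φ₁ cos φ₂ sin²(Δλ/2) = 0.031443
c = 2·arcsin(√a) = 0.356531 rad = 20.4277°
d = R·c = 6375 × 0.356531 = 2272.9 km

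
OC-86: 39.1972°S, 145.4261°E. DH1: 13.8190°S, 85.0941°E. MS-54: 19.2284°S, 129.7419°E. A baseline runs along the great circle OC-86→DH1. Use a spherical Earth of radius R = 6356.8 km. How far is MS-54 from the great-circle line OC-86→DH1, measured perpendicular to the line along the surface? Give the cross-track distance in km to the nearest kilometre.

δ₁₃ = central angle OC-86→MS-54 = 0.421116 rad  (haversine)
θ₁₃ = bearing OC-86→MS-54 = 321.360°,  θ₁₂ = bearing OC-86→DH1 = 278.005°
dₓₜ = R·arcsin(sin δ₁₃ · sin(θ₁₃ − θ₁₂)) = 6356.8·arcsin(0.40878·sin(43.355°)) = 1808.208 km
|dₓₜ| = 1808.208 km

1808 km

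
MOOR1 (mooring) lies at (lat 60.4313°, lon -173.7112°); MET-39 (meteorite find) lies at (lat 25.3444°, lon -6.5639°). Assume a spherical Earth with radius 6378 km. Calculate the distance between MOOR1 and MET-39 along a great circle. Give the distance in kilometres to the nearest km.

Δφ = -35.0869°,  Δλ = 167.1473°
a = sin²(Δφ/2) + cos φ₁ cos φ₂ sin²(Δλ/2) = 0.531244
c = 2·arcsin(√a) = 1.633324 rad = 93.5826°
d = R·c = 6378 × 1.633324 = 10417.3 km

10417 km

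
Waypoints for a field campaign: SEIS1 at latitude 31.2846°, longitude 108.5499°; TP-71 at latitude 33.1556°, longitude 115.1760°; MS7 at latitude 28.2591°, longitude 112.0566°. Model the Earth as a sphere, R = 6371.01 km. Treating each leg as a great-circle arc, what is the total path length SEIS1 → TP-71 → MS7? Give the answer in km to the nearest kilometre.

1278 km

SEIS1→TP-71: c = 0.103120 rad, d = 656.98 km
TP-71→MS7: c = 0.097425 rad, d = 620.70 km
Total = 656.98 + 620.70 = 1277.68 km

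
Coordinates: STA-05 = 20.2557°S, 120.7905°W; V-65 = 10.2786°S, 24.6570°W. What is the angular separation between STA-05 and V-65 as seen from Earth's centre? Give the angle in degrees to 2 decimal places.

92.11°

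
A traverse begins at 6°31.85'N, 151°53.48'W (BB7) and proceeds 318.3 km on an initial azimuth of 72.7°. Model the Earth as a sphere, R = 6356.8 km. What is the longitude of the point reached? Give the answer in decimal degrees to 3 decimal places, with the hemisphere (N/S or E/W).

BB7: φ = +6.53083°, λ = -151.89133°
δ = d/R = 318.3/6356.8 = 0.050072 rad
φ₂ = arcsin(sin φ₁ cos δ + cos φ₁ sin δ cos θ)
   = arcsin(0.11374·0.99875 + 0.99351·0.05005·0.29737) = 7.37615°
λ₂ = λ₁ + atan2(sin θ sin δ cos φ₁, cos δ − sin φ₁ sin φ₂) = -149.12941°

149.129°W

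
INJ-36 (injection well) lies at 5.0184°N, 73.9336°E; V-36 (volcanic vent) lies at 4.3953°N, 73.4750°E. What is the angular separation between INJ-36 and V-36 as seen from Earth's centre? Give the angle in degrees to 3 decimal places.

Δφ = -0.6231°,  Δλ = -0.4586°
a = sin²(Δφ/2) + cos φ₁ cos φ₂ sin²(Δλ/2) = 0.000045
c = 2·arcsin(√a) = 0.013487 rad = 0.7728°

0.773°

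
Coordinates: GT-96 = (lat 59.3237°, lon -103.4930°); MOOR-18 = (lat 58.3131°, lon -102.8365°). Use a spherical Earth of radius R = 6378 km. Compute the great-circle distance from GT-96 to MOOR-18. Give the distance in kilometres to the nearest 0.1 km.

118.7 km

Δφ = -1.0106°,  Δλ = 0.6565°
a = sin²(Δφ/2) + cos φ₁ cos φ₂ sin²(Δλ/2) = 0.000087
c = 2·arcsin(√a) = 0.018609 rad = 1.0662°
d = R·c = 6378 × 0.018609 = 118.7 km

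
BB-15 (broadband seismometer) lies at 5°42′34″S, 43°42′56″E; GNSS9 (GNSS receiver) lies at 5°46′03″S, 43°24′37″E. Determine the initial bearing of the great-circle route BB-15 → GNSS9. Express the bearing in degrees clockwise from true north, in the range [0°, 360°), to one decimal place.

BB-15: φ = -5.70944°, λ = +43.71556°
GNSS9: φ = -5.76750°, λ = +43.41028°
Δλ = -0.3053°
y = sin Δλ · cos φ₂ = -0.005301
x = cos φ₁ sin φ₂ − sin φ₁ cos φ₂ cos Δλ = -0.001015
θ = atan2(y, x) = -100.8357° → 259.1643° (mod 360°)

259.2°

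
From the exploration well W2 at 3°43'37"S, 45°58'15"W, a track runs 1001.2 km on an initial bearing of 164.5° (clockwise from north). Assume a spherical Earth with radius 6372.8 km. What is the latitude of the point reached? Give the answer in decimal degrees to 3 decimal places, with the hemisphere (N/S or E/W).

12.395°S

W2: φ = -3.72694°, λ = -45.97083°
δ = d/R = 1001.2/6372.8 = 0.157105 rad
φ₂ = arcsin(sin φ₁ cos δ + cos φ₁ sin δ cos θ)
   = arcsin(-0.06500·0.98768 + 0.99789·0.15646·-0.96363) = -12.39509°
λ₂ = λ₁ + atan2(sin θ sin δ cos φ₁, cos δ − sin φ₁ sin φ₂) = -43.51726°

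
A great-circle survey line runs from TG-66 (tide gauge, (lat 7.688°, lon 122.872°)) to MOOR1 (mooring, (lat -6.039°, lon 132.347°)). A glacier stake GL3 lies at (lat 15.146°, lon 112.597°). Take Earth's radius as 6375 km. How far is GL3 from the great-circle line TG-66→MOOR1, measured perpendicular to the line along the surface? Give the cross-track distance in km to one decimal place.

δ₁₃ = central angle TG-66→GL3 = 0.218612 rad  (haversine)
θ₁₃ = bearing TG-66→GL3 = 307.449°,  θ₁₂ = bearing TG-66→MOOR1 = 145.193°
dₓₜ = R·arcsin(sin δ₁₃ · sin(θ₁₃ − θ₁₂)) = 6375·arcsin(0.21687·sin(162.255°)) = 421.688 km
|dₓₜ| = 421.688 km

421.7 km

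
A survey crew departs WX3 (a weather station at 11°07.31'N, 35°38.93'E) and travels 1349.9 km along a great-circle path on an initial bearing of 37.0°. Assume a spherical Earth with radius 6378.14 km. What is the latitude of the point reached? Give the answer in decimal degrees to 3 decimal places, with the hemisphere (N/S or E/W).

WX3: φ = +11.12183°, λ = +35.64883°
δ = d/R = 1349.9/6378.14 = 0.211645 rad
φ₂ = arcsin(sin φ₁ cos δ + cos φ₁ sin δ cos θ)
   = arcsin(0.19290·0.97769 + 0.98122·0.21007·0.79864) = 20.68371°
λ₂ = λ₁ + atan2(sin θ sin δ cos φ₁, cos δ − sin φ₁ sin φ₂) = 43.41510°

20.684°N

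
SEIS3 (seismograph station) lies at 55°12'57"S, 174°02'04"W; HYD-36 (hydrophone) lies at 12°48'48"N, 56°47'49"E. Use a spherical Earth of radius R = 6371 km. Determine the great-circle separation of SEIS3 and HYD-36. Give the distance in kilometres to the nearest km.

13593 km

SEIS3: φ = -55.21583°, λ = -174.03444°
HYD-36: φ = +12.81333°, λ = +56.79694°
Δφ = 68.0292°,  Δλ = -129.1686°
a = sin²(Δφ/2) + cos φ₁ cos φ₂ sin²(Δλ/2) = 0.766747
c = 2·arcsin(√a) = 2.133524 rad = 122.2419°
d = R·c = 6371 × 2.133524 = 13592.7 km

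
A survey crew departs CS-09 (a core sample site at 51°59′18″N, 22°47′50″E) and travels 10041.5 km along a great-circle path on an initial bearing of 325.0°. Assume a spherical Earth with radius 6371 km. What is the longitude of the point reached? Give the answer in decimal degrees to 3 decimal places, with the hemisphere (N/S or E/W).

115.719°W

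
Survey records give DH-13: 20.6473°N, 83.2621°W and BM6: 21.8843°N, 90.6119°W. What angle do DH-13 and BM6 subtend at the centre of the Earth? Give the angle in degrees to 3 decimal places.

Δφ = 1.2370°,  Δλ = -7.3498°
a = sin²(Δφ/2) + cos φ₁ cos φ₂ sin²(Δλ/2) = 0.003684
c = 2·arcsin(√a) = 0.121463 rad = 6.9593°

6.959°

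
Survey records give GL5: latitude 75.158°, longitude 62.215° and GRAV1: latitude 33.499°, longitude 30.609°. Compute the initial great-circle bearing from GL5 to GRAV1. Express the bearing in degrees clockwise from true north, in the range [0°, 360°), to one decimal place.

Δλ = -31.6060°
y = sin Δλ · cos φ₂ = -0.437024
x = cos φ₁ sin φ₂ − sin φ₁ cos φ₂ cos Δλ = -0.545133
θ = atan2(y, x) = -141.2814° → 218.7186° (mod 360°)

218.7°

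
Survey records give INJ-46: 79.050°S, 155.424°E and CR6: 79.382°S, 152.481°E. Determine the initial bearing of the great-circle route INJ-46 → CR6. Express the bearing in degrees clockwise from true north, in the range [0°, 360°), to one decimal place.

Δλ = -2.9430°
y = sin Δλ · cos φ₂ = -0.009460
x = cos φ₁ sin φ₂ − sin φ₁ cos φ₂ cos Δλ = -0.006033
θ = atan2(y, x) = -122.5264° → 237.4736° (mod 360°)

237.5°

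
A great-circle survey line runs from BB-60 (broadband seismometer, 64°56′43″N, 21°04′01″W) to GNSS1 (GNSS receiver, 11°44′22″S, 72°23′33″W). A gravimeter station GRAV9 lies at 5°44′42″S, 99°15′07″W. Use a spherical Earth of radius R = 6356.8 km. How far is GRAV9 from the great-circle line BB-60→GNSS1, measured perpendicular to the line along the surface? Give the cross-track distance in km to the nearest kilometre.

2978 km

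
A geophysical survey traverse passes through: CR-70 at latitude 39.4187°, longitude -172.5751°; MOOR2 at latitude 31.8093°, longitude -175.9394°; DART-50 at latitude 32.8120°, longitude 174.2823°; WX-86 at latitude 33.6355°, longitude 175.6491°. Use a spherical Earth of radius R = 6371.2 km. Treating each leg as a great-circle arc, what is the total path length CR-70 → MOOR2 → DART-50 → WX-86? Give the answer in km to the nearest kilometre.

CR-70→MOOR2: c = 0.141096 rad, d = 898.95 km
MOOR2→DART-50: c = 0.145242 rad, d = 925.37 km
DART-50→WX-86: c = 0.024592 rad, d = 156.68 km
Total = 898.95 + 925.37 + 156.68 = 1981.00 km

1981 km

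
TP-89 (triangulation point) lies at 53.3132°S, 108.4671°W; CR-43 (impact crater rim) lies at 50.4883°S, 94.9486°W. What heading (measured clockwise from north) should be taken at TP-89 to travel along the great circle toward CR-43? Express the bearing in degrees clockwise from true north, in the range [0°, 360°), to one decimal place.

76.7°

Δλ = 13.5185°
y = sin Δλ · cos φ₂ = 0.148726
x = cos φ₁ sin φ₂ − sin φ₁ cos φ₂ cos Δλ = 0.035148
θ = atan2(y, x) = 76.7033° → 76.7033° (mod 360°)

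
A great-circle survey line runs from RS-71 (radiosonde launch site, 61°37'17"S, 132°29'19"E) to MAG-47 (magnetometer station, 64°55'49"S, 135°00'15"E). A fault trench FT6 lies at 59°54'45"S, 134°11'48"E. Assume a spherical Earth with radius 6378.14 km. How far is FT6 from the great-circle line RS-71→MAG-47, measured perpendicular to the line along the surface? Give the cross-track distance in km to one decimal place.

148.4 km

RS-71: φ = -61.62139°, λ = +132.48861°
MAG-47: φ = -64.93028°, λ = +135.00417°
FT6: φ = -59.91250°, λ = +134.19667°
δ₁₃ = central angle RS-71→FT6 = 0.033187 rad  (haversine)
θ₁₃ = bearing RS-71→FT6 = 26.766°,  θ₁₂ = bearing RS-71→MAG-47 = 162.244°
dₓₜ = R·arcsin(sin δ₁₃ · sin(θ₁₃ − θ₁₂)) = 6378.14·arcsin(0.03318·sin(-135.478°)) = -148.404 km
|dₓₜ| = 148.404 km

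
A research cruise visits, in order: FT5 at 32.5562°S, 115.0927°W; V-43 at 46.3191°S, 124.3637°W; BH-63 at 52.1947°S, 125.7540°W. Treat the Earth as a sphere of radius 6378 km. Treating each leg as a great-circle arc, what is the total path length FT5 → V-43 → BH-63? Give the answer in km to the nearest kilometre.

FT5→V-43: c = 0.270323 rad, d = 1724.12 km
V-43→BH-63: c = 0.103759 rad, d = 661.77 km
Total = 1724.12 + 661.77 = 2385.90 km

2386 km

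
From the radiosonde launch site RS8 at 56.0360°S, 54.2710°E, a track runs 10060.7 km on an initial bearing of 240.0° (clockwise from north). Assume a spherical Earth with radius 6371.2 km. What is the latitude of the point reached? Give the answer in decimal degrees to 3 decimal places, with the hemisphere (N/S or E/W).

δ = d/R = 10060.7/6371.2 = 1.579090 rad
φ₂ = arcsin(sin φ₁ cos δ + cos φ₁ sin δ cos θ)
   = arcsin(-0.82939·-0.00829 + 0.55867·0.99997·-0.50000) = -15.80996°
λ₂ = λ₁ + atan2(sin θ sin δ cos φ₁, cos δ − sin φ₁ sin φ₂) = -61.56519°

15.810°S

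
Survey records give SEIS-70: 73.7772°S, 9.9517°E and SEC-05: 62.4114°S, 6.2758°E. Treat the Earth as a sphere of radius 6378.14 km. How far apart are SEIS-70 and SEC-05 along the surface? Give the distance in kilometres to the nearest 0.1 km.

Δφ = 11.3658°,  Δλ = -3.6759°
a = sin²(Δφ/2) + cos φ₁ cos φ₂ sin²(Δλ/2) = 0.009939
c = 2·arcsin(√a) = 0.199717 rad = 11.4429°
d = R·c = 6378.14 × 0.199717 = 1273.8 km

1273.8 km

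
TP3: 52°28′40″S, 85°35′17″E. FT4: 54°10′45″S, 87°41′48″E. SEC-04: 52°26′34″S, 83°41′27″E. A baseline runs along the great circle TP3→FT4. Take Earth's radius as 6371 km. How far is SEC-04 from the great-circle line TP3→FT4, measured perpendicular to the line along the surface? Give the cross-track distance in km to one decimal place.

103.2 km

TP3: φ = -52.47778°, λ = +85.58806°
FT4: φ = -54.17917°, λ = +87.69667°
SEC-04: φ = -52.44278°, λ = +83.69083°
δ₁₃ = central angle TP3→SEC-04 = 0.020185 rad  (haversine)
θ₁₃ = bearing TP3→SEC-04 = 270.982°,  θ₁₂ = bearing TP3→FT4 = 144.334°
dₓₜ = R·arcsin(sin δ₁₃ · sin(θ₁₃ − θ₁₂)) = 6371·arcsin(0.02018·sin(126.648°)) = 103.173 km
|dₓₜ| = 103.173 km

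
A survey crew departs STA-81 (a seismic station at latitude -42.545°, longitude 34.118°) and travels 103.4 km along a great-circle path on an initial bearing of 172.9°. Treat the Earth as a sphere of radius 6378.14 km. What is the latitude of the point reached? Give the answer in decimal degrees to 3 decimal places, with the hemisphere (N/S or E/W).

43.467°S

δ = d/R = 103.4/6378.14 = 0.016212 rad
φ₂ = arcsin(sin φ₁ cos δ + cos φ₁ sin δ cos θ)
   = arcsin(-0.67617·0.99987 + 0.73675·0.01621·-0.99233) = -43.46663°
λ₂ = λ₁ + atan2(sin θ sin δ cos φ₁, cos δ − sin φ₁ sin φ₂) = 34.27618°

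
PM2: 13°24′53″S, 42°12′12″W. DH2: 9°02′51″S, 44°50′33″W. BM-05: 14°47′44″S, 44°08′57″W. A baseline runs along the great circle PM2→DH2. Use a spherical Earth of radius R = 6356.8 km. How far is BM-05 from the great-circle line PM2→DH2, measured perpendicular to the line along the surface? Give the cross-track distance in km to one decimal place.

PM2: φ = -13.41472°, λ = -42.20333°
DH2: φ = -9.04750°, λ = -44.84250°
BM-05: φ = -14.79556°, λ = -44.14917°
δ₁₃ = central angle PM2→BM-05 = 0.040812 rad  (haversine)
θ₁₃ = bearing PM2→BM-05 = 233.573°,  θ₁₂ = bearing PM2→DH2 = 329.075°
dₓₜ = R·arcsin(sin δ₁₃ · sin(θ₁₃ − θ₁₂)) = 6356.8·arcsin(0.04080·sin(-95.502°)) = -258.237 km
|dₓₜ| = 258.237 km

258.2 km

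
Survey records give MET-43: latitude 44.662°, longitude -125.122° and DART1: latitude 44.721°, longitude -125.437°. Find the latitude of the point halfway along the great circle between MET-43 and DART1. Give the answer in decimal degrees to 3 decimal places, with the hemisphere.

Bx = cos φ₂ cos Δλ = 0.710531,  By = cos φ₂ sin Δλ = -0.003906
φₘ = atan2(sin φ₁ + sin φ₂, √((cos φ₁ + Bx)² + By²)) = 44.69161°
λₘ = λ₁ + atan2(By, cos φ₁ + Bx) = -125.27942°

44.692°N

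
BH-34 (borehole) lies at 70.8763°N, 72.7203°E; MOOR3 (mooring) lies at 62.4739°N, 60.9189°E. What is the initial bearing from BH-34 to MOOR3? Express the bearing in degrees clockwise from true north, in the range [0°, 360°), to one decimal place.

214.6°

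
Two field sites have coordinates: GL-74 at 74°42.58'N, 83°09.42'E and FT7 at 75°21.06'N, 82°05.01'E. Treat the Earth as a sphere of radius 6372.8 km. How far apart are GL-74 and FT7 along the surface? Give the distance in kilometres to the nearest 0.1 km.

77.7 km

GL-74: φ = +74.70967°, λ = +83.15700°
FT7: φ = +75.35100°, λ = +82.08350°
Δφ = 0.6413°,  Δλ = -1.0735°
a = sin²(Δφ/2) + cos φ₁ cos φ₂ sin²(Δλ/2) = 0.000037
c = 2·arcsin(√a) = 0.012194 rad = 0.6987°
d = R·c = 6372.8 × 0.012194 = 77.7 km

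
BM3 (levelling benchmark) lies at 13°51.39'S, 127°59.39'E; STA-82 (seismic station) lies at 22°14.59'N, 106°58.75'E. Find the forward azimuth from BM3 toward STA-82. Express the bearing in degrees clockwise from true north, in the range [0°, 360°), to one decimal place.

BM3: φ = -13.85650°, λ = +127.98983°
STA-82: φ = +22.24317°, λ = +106.97917°
Δλ = -21.0107°
y = sin Δλ · cos φ₂ = -0.331861
x = cos φ₁ sin φ₂ − sin φ₁ cos φ₂ cos Δλ = 0.574454
θ = atan2(y, x) = -30.0150° → 329.9850° (mod 360°)

330.0°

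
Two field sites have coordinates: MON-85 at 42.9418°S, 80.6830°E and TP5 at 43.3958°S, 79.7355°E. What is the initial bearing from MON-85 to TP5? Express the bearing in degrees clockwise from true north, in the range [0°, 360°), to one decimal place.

236.4°

Δλ = -0.9475°
y = sin Δλ · cos φ₂ = -0.012016
x = cos φ₁ sin φ₂ − sin φ₁ cos φ₂ cos Δλ = -0.007991
θ = atan2(y, x) = -123.6272° → 236.3728° (mod 360°)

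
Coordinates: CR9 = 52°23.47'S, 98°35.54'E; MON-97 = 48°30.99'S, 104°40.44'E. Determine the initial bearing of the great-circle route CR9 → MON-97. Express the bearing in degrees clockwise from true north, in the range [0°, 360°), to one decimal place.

47.4°

CR9: φ = -52.39117°, λ = +98.59233°
MON-97: φ = -48.51650°, λ = +104.67400°
Δλ = 6.0817°
y = sin Δλ · cos φ₂ = 0.070179
x = cos φ₁ sin φ₂ − sin φ₁ cos φ₂ cos Δλ = 0.064621
θ = atan2(y, x) = 47.3612° → 47.3612° (mod 360°)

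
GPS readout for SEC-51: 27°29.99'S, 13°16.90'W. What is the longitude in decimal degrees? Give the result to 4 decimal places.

13° + 16.90′/60 = 13 + 0.28167 = 13.2817°

13.2817°W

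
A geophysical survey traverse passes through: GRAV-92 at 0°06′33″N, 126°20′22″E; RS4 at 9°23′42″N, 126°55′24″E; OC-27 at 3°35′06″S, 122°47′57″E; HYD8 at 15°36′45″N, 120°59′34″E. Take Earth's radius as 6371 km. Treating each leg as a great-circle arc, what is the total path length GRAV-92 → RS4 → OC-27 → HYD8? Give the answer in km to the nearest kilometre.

4692 km

GRAV-92: φ = +0.10917°, λ = +126.33944°
RS4: φ = +9.39500°, λ = +126.92333°
OC-27: φ = -3.58500°, λ = +122.79917°
HYD8: φ = +15.61250°, λ = +120.99278°
GRAV-92→RS4: c = 0.162386 rad, d = 1034.56 km
RS4→OC-27: c = 0.237629 rad, d = 1513.94 km
OC-27→HYD8: c = 0.336509 rad, d = 2143.90 km
Total = 1034.56 + 1513.94 + 2143.90 = 4692.39 km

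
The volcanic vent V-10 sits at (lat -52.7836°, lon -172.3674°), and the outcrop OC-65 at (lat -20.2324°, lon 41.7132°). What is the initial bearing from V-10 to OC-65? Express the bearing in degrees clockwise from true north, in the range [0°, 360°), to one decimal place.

212.4°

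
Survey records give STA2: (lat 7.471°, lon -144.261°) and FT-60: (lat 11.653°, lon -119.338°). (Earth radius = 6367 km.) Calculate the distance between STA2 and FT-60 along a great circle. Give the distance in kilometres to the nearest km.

Δφ = 4.1820°,  Δλ = 24.9230°
a = sin²(Δφ/2) + cos φ₁ cos φ₂ sin²(Δλ/2) = 0.046547
c = 2·arcsin(√a) = 0.434915 rad = 24.9188°
d = R·c = 6367 × 0.434915 = 2769.1 km

2769 km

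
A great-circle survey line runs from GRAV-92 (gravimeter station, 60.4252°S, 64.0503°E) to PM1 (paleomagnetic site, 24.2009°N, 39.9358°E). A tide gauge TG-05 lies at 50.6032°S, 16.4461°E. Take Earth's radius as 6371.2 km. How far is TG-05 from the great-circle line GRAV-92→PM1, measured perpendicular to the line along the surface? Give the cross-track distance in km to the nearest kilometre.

2891 km

δ₁₃ = central angle GRAV-92→TG-05 = 0.487944 rad  (haversine)
θ₁₃ = bearing GRAV-92→TG-05 = 268.872°,  θ₁₂ = bearing GRAV-92→PM1 = 338.086°
dₓₜ = R·arcsin(sin δ₁₃ · sin(θ₁₃ − θ₁₂)) = 6371.2·arcsin(0.46881·sin(-69.214°)) = -2890.632 km
|dₓₜ| = 2890.632 km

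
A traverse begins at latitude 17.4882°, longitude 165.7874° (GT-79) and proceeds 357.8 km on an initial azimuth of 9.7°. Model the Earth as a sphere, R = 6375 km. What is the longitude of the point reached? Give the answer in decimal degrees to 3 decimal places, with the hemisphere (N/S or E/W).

δ = d/R = 357.8/6375 = 0.056125 rad
φ₂ = arcsin(sin φ₁ cos δ + cos φ₁ sin δ cos θ)
   = arcsin(0.30051·0.99843 + 0.95378·0.05610·0.98570) = 20.65711°
λ₂ = λ₁ + atan2(sin θ sin δ cos φ₁, cos δ − sin φ₁ sin φ₂) = 166.36615°

166.366°E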